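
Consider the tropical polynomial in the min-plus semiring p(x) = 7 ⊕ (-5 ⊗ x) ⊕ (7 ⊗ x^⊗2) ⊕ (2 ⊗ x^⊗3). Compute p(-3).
p(-3) = -8

A tropical monomial a ⊗ x^⊗i evaluates to a + i · x. Evaluating each term at x = -3:
  Term 0 contributes 7 + 0 · -3 = 7
  Term 1 contributes -5 + 1 · -3 = -8
  Term 2 contributes 7 + 2 · -3 = 1
  Term 3 contributes 2 + 3 · -3 = -7
p(-3) = ⊕ of these = min[7, -8, 1, -7] = -8.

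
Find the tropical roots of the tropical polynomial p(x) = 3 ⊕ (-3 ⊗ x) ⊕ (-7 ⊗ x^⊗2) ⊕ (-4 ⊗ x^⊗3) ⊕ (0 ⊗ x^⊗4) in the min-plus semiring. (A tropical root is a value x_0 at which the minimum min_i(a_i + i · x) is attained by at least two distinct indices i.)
Roots: {-4, -3, 4, 6}

Each tropical root is a break point of the lower envelope of the lines y = a_i + i · x (there are 5 lines, with slopes 0, 1, ..., 4). Only the lines that attain the minimum somewhere contribute to roots; other lines are dominated. Here the surviving (envelope) indices are i = 4, i = 3, i = 2, i = 1, i = 0.
Intersections between consecutive envelope lines give the roots: for adjacent envelope indices i < j the intersection is x = (a_i − a_j) / (j − i). Reading off the sorted break points: {-4, -3, 4, 6}.
Verification: at each break x_0, at least two indices attain the minimum of min_i(a_i + i · x_0).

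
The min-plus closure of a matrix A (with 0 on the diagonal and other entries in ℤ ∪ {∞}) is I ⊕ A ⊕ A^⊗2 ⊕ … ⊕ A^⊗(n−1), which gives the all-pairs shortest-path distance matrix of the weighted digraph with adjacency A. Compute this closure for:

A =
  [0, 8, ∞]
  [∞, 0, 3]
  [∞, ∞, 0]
Closure =
  [0, 8, 11]
  [∞, 0, 3]
  [∞, ∞, 0]

This is the Floyd-Warshall all-pairs shortest-path computation. For each intermediate vertex k = 0, 1, …, 2, update dist[i][j] ← min(dist[i][j], dist[i][k] + dist[k][j]). The final matrix gives, for each (i, j), the minimum total weight of any directed path from i to j (possibly empty when i = j).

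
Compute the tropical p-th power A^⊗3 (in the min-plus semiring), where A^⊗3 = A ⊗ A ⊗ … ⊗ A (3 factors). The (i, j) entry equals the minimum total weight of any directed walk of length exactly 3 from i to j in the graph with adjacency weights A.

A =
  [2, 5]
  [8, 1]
A^⊗3 =
  [6, 7]
  [10, 3]

Each entry (A^⊗3)_ij equals the minimum over all length-3 walks i = v_0 → v_1 → … → v_3 = j of Σ_t A[v_t][v_{t+1}]. For example, for (i, j) = (0, 1) we minimise over 4 possible intermediate vertex sequences; the minimum is 7, attained along the walk 0 → 1 → 1 → 1.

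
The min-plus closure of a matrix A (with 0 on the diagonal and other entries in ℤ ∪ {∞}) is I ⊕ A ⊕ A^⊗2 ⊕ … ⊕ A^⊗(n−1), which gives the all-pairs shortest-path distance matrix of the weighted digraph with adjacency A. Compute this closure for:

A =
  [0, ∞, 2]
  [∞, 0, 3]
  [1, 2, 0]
Closure =
  [0, 4, 2]
  [4, 0, 3]
  [1, 2, 0]

This is the Floyd-Warshall all-pairs shortest-path computation. For each intermediate vertex k = 0, 1, …, 2, update dist[i][j] ← min(dist[i][j], dist[i][k] + dist[k][j]). The final matrix gives, for each (i, j), the minimum total weight of any directed path from i to j (possibly empty when i = j).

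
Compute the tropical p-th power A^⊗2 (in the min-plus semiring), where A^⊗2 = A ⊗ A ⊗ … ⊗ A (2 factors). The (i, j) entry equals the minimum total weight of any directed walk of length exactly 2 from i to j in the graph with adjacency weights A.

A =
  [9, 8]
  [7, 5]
A^⊗2 =
  [15, 13]
  [12, 10]

Each entry (A^⊗2)_ij equals the minimum over all length-2 walks i = v_0 → v_1 → … → v_2 = j of Σ_t A[v_t][v_{t+1}]. For example, for (i, j) = (0, 1) we minimise over 2 possible intermediate vertex sequences; the minimum is 13, attained along the walk 0 → 1 → 1.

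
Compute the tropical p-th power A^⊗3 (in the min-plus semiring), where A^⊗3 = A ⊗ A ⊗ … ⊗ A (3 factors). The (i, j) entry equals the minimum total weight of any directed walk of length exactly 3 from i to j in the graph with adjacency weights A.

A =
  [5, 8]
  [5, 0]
A^⊗3 =
  [13, 8]
  [5, 0]

Each entry (A^⊗3)_ij equals the minimum over all length-3 walks i = v_0 → v_1 → … → v_3 = j of Σ_t A[v_t][v_{t+1}]. For example, for (i, j) = (0, 1) we minimise over 4 possible intermediate vertex sequences; the minimum is 8, attained along the walk 0 → 1 → 1 → 1.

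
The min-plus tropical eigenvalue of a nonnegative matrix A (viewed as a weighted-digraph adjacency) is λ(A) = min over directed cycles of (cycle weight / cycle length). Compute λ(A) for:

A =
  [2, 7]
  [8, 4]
λ(A) = 2

Enumerate directed cycles and compute their means (weight / length). Sample:
  cycle 0 → 0: weight = 2, length = 1, mean = 2/1 ≈ 2.000
  cycle 1 → 1: weight = 4, length = 1, mean = 4/1 ≈ 4.000
  cycle 0 → 1 → 0: weight = 15, length = 2, mean = 15/2 ≈ 7.500
  cycle 1 → 0 → 1: weight = 15, length = 2, mean = 15/2 ≈ 7.500
Minimum mean = 2.000, attained e.g. along the cycle 0 → 0 with weight 2 and length 1. So λ(A) = 2/1 = 2.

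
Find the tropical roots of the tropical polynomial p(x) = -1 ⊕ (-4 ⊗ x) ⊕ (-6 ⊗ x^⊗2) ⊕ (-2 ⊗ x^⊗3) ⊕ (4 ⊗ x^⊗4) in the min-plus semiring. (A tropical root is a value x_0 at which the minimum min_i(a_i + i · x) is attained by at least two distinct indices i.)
Roots: {-6, -4, 2, 3}

Each tropical root is a break point of the lower envelope of the lines y = a_i + i · x (there are 5 lines, with slopes 0, 1, ..., 4). Only the lines that attain the minimum somewhere contribute to roots; other lines are dominated. Here the surviving (envelope) indices are i = 4, i = 3, i = 2, i = 1, i = 0.
Intersections between consecutive envelope lines give the roots: for adjacent envelope indices i < j the intersection is x = (a_i − a_j) / (j − i). Reading off the sorted break points: {-6, -4, 2, 3}.
Verification: at each break x_0, at least two indices attain the minimum of min_i(a_i + i · x_0).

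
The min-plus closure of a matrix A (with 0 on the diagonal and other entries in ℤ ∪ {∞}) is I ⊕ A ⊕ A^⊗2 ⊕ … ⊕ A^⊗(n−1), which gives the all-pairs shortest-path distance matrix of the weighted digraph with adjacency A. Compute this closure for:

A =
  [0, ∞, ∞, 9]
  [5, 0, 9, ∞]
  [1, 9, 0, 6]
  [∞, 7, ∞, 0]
Closure =
  [0, 16, 25, 9]
  [5, 0, 9, 14]
  [1, 9, 0, 6]
  [12, 7, 16, 0]

This is the Floyd-Warshall all-pairs shortest-path computation. For each intermediate vertex k = 0, 1, …, 3, update dist[i][j] ← min(dist[i][j], dist[i][k] + dist[k][j]). The final matrix gives, for each (i, j), the minimum total weight of any directed path from i to j (possibly empty when i = j).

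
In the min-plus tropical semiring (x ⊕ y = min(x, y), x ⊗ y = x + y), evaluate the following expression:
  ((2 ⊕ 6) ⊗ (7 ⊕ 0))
((2 ⊕ 6) ⊗ (7 ⊕ 0)) = 2

Expand innermost to outermost. Recall ⊕ takes the minimum of its arguments and ⊗ takes their sum. Working out the expression ((2 ⊕ 6) ⊗ (7 ⊕ 0)) gives 2.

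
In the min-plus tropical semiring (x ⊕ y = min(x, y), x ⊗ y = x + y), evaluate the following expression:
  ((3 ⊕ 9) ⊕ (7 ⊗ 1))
((3 ⊕ 9) ⊕ (7 ⊗ 1)) = 3

Expand innermost to outermost. Recall ⊕ takes the minimum of its arguments and ⊗ takes their sum. Working out the expression ((3 ⊕ 9) ⊕ (7 ⊗ 1)) gives 3.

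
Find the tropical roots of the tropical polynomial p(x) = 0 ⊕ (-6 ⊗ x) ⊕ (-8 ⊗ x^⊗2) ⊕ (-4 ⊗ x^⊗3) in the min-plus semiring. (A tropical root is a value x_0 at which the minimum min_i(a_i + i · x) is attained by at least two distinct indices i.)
Roots: {-4, 2, 6}

Each tropical root is a break point of the lower envelope of the lines y = a_i + i · x (there are 4 lines, with slopes 0, 1, ..., 3). Only the lines that attain the minimum somewhere contribute to roots; other lines are dominated. Here the surviving (envelope) indices are i = 3, i = 2, i = 1, i = 0.
Intersections between consecutive envelope lines give the roots: for adjacent envelope indices i < j the intersection is x = (a_i − a_j) / (j − i). Reading off the sorted break points: {-4, 2, 6}.
Verification: at each break x_0, at least two indices attain the minimum of min_i(a_i + i · x_0).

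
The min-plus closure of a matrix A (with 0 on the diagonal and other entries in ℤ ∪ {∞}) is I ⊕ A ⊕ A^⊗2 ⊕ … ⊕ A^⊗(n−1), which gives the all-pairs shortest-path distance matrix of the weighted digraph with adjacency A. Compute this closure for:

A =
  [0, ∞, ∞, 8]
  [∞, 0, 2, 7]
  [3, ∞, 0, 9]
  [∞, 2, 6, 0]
Closure =
  [0, 10, 12, 8]
  [5, 0, 2, 7]
  [3, 11, 0, 9]
  [7, 2, 4, 0]

This is the Floyd-Warshall all-pairs shortest-path computation. For each intermediate vertex k = 0, 1, …, 3, update dist[i][j] ← min(dist[i][j], dist[i][k] + dist[k][j]). The final matrix gives, for each (i, j), the minimum total weight of any directed path from i to j (possibly empty when i = j).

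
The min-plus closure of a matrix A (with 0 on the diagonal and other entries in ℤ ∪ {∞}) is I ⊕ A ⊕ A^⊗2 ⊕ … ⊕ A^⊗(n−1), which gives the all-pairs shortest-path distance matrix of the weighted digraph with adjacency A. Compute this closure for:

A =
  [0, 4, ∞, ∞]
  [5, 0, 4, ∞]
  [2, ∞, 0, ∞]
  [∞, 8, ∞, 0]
Closure =
  [0, 4, 8, ∞]
  [5, 0, 4, ∞]
  [2, 6, 0, ∞]
  [13, 8, 12, 0]

This is the Floyd-Warshall all-pairs shortest-path computation. For each intermediate vertex k = 0, 1, …, 3, update dist[i][j] ← min(dist[i][j], dist[i][k] + dist[k][j]). The final matrix gives, for each (i, j), the minimum total weight of any directed path from i to j (possibly empty when i = j).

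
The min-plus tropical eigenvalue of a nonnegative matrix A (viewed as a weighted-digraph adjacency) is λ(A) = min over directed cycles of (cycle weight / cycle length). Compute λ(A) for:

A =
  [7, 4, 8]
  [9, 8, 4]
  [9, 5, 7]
λ(A) = 9/2

Enumerate directed cycles and compute their means (weight / length). Sample:
  cycle 0 → 0: weight = 7, length = 1, mean = 7/1 ≈ 7.000
  cycle 1 → 1: weight = 8, length = 1, mean = 8/1 ≈ 8.000
  cycle 2 → 2: weight = 7, length = 1, mean = 7/1 ≈ 7.000
  cycle 0 → 1 → 0: weight = 13, length = 2, mean = 13/2 ≈ 6.500
  cycle 0 → 2 → 0: weight = 17, length = 2, mean = 17/2 ≈ 8.500
  cycle 1 → 0 → 1: weight = 13, length = 2, mean = 13/2 ≈ 6.500
Minimum mean = 4.500, attained e.g. along the cycle 1 → 2 → 1 with weight 9 and length 2. So λ(A) = 9/2 = 9/2.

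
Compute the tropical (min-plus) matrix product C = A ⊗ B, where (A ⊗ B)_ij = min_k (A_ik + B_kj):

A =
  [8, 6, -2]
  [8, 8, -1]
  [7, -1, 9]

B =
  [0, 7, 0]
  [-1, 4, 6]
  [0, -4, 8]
A ⊗ B =
  [-2, -6, 6]
  [-1, -5, 7]
  [-2, 3, 5]

Apply the min-plus product entry-by-entry:
  C[0][0] = min over k of (A[0][0] + B[0][0] = 8 + 0 = 8, A[0][1] + B[1][0] = 6 + -1 = 5, A[0][2] + B[2][0] = -2 + 0 = -2) = -2 (attained at k = 2)
  C[0][1] = min over k of (A[0][0] + B[0][1] = 8 + 7 = 15, A[0][1] + B[1][1] = 6 + 4 = 10, A[0][2] + B[2][1] = -2 + -4 = -6) = -6 (attained at k = 2)
  C[0][2] = min over k of (A[0][0] + B[0][2] = 8 + 0 = 8, A[0][1] + B[1][2] = 6 + 6 = 12, A[0][2] + B[2][2] = -2 + 8 = 6) = 6 (attained at k = 2)
  C[1][0] = min over k of (A[1][0] + B[0][0] = 8 + 0 = 8, A[1][1] + B[1][0] = 8 + -1 = 7, A[1][2] + B[2][0] = -1 + 0 = -1) = -1 (attained at k = 2)
  C[1][1] = min over k of (A[1][0] + B[0][1] = 8 + 7 = 15, A[1][1] + B[1][1] = 8 + 4 = 12, A[1][2] + B[2][1] = -1 + -4 = -5) = -5 (attained at k = 2)
  C[1][2] = min over k of (A[1][0] + B[0][2] = 8 + 0 = 8, A[1][1] + B[1][2] = 8 + 6 = 14, A[1][2] + B[2][2] = -1 + 8 = 7) = 7 (attained at k = 2)
  C[2][0] = min over k of (A[2][0] + B[0][0] = 7 + 0 = 7, A[2][1] + B[1][0] = -1 + -1 = -2, A[2][2] + B[2][0] = 9 + 0 = 9) = -2 (attained at k = 1)
  C[2][1] = min over k of (A[2][0] + B[0][1] = 7 + 7 = 14, A[2][1] + B[1][1] = -1 + 4 = 3, A[2][2] + B[2][1] = 9 + -4 = 5) = 3 (attained at k = 1)
  C[2][2] = min over k of (A[2][0] + B[0][2] = 7 + 0 = 7, A[2][1] + B[1][2] = -1 + 6 = 5, A[2][2] + B[2][2] = 9 + 8 = 17) = 5 (attained at k = 1)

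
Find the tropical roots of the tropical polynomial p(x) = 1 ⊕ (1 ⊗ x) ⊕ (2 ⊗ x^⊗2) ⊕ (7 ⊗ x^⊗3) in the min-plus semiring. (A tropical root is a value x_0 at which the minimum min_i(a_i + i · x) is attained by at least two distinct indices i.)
Roots: {-5, -1, 0}

Each tropical root is a break point of the lower envelope of the lines y = a_i + i · x (there are 4 lines, with slopes 0, 1, ..., 3). Only the lines that attain the minimum somewhere contribute to roots; other lines are dominated. Here the surviving (envelope) indices are i = 3, i = 2, i = 1, i = 0.
Intersections between consecutive envelope lines give the roots: for adjacent envelope indices i < j the intersection is x = (a_i − a_j) / (j − i). Reading off the sorted break points: {-5, -1, 0}.
Verification: at each break x_0, at least two indices attain the minimum of min_i(a_i + i · x_0).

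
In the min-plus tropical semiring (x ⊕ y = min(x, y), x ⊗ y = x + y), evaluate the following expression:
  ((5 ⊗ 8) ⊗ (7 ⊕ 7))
((5 ⊗ 8) ⊗ (7 ⊕ 7)) = 20

Expand innermost to outermost. Recall ⊕ takes the minimum of its arguments and ⊗ takes their sum. Working out the expression ((5 ⊗ 8) ⊗ (7 ⊕ 7)) gives 20.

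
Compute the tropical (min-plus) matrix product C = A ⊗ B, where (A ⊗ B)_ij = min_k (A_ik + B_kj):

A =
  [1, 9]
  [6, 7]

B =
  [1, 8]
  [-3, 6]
A ⊗ B =
  [2, 9]
  [4, 13]

Apply the min-plus product entry-by-entry:
  C[0][0] = min over k of (A[0][0] + B[0][0] = 1 + 1 = 2, A[0][1] + B[1][0] = 9 + -3 = 6) = 2 (attained at k = 0)
  C[0][1] = min over k of (A[0][0] + B[0][1] = 1 + 8 = 9, A[0][1] + B[1][1] = 9 + 6 = 15) = 9 (attained at k = 0)
  C[1][0] = min over k of (A[1][0] + B[0][0] = 6 + 1 = 7, A[1][1] + B[1][0] = 7 + -3 = 4) = 4 (attained at k = 1)
  C[1][1] = min over k of (A[1][0] + B[0][1] = 6 + 8 = 14, A[1][1] + B[1][1] = 7 + 6 = 13) = 13 (attained at k = 1)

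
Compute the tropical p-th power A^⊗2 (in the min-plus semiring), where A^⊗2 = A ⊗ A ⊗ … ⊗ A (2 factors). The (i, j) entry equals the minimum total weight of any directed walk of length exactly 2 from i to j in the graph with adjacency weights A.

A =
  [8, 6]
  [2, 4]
A^⊗2 =
  [8, 10]
  [6, 8]

Each entry (A^⊗2)_ij equals the minimum over all length-2 walks i = v_0 → v_1 → … → v_2 = j of Σ_t A[v_t][v_{t+1}]. For example, for (i, j) = (0, 1) we minimise over 2 possible intermediate vertex sequences; the minimum is 10, attained along the walk 0 → 1 → 1.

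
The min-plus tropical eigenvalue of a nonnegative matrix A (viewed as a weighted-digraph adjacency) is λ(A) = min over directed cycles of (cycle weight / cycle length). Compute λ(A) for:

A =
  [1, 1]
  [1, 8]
λ(A) = 1

Enumerate directed cycles and compute their means (weight / length). Sample:
  cycle 0 → 0: weight = 1, length = 1, mean = 1/1 ≈ 1.000
  cycle 1 → 1: weight = 8, length = 1, mean = 8/1 ≈ 8.000
  cycle 0 → 1 → 0: weight = 2, length = 2, mean = 2/2 ≈ 1.000
  cycle 1 → 0 → 1: weight = 2, length = 2, mean = 2/2 ≈ 1.000
Minimum mean = 1.000, attained e.g. along the cycle 0 → 0 with weight 1 and length 1. So λ(A) = 1/1 = 1.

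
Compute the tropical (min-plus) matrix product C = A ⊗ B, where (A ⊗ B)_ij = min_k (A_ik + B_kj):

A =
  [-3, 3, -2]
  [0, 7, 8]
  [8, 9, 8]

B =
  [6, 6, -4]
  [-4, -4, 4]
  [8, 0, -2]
A ⊗ B =
  [-1, -2, -7]
  [3, 3, -4]
  [5, 5, 4]

Apply the min-plus product entry-by-entry:
  C[0][0] = min over k of (A[0][0] + B[0][0] = -3 + 6 = 3, A[0][1] + B[1][0] = 3 + -4 = -1, A[0][2] + B[2][0] = -2 + 8 = 6) = -1 (attained at k = 1)
  C[0][1] = min over k of (A[0][0] + B[0][1] = -3 + 6 = 3, A[0][1] + B[1][1] = 3 + -4 = -1, A[0][2] + B[2][1] = -2 + 0 = -2) = -2 (attained at k = 2)
  C[0][2] = min over k of (A[0][0] + B[0][2] = -3 + -4 = -7, A[0][1] + B[1][2] = 3 + 4 = 7, A[0][2] + B[2][2] = -2 + -2 = -4) = -7 (attained at k = 0)
  C[1][0] = min over k of (A[1][0] + B[0][0] = 0 + 6 = 6, A[1][1] + B[1][0] = 7 + -4 = 3, A[1][2] + B[2][0] = 8 + 8 = 16) = 3 (attained at k = 1)
  C[1][1] = min over k of (A[1][0] + B[0][1] = 0 + 6 = 6, A[1][1] + B[1][1] = 7 + -4 = 3, A[1][2] + B[2][1] = 8 + 0 = 8) = 3 (attained at k = 1)
  C[1][2] = min over k of (A[1][0] + B[0][2] = 0 + -4 = -4, A[1][1] + B[1][2] = 7 + 4 = 11, A[1][2] + B[2][2] = 8 + -2 = 6) = -4 (attained at k = 0)
  C[2][0] = min over k of (A[2][0] + B[0][0] = 8 + 6 = 14, A[2][1] + B[1][0] = 9 + -4 = 5, A[2][2] + B[2][0] = 8 + 8 = 16) = 5 (attained at k = 1)
  C[2][1] = min over k of (A[2][0] + B[0][1] = 8 + 6 = 14, A[2][1] + B[1][1] = 9 + -4 = 5, A[2][2] + B[2][1] = 8 + 0 = 8) = 5 (attained at k = 1)
  C[2][2] = min over k of (A[2][0] + B[0][2] = 8 + -4 = 4, A[2][1] + B[1][2] = 9 + 4 = 13, A[2][2] + B[2][2] = 8 + -2 = 6) = 4 (attained at k = 0)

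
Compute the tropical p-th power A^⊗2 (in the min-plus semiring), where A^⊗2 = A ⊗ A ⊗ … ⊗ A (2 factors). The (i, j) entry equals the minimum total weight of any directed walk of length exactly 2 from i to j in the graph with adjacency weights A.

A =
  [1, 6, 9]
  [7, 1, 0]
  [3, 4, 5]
A^⊗2 =
  [2, 7, 6]
  [3, 2, 1]
  [4, 5, 4]

Each entry (A^⊗2)_ij equals the minimum over all length-2 walks i = v_0 → v_1 → … → v_2 = j of Σ_t A[v_t][v_{t+1}]. For example, for (i, j) = (0, 2) we minimise over 3 possible intermediate vertex sequences; the minimum is 6, attained along the walk 0 → 1 → 2.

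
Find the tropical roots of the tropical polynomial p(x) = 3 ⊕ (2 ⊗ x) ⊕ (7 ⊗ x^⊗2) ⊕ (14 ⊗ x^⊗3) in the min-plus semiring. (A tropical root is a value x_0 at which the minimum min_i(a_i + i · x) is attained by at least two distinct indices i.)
Roots: {-7, -5, 1}

Each tropical root is a break point of the lower envelope of the lines y = a_i + i · x (there are 4 lines, with slopes 0, 1, ..., 3). Only the lines that attain the minimum somewhere contribute to roots; other lines are dominated. Here the surviving (envelope) indices are i = 3, i = 2, i = 1, i = 0.
Intersections between consecutive envelope lines give the roots: for adjacent envelope indices i < j the intersection is x = (a_i − a_j) / (j − i). Reading off the sorted break points: {-7, -5, 1}.
Verification: at each break x_0, at least two indices attain the minimum of min_i(a_i + i · x_0).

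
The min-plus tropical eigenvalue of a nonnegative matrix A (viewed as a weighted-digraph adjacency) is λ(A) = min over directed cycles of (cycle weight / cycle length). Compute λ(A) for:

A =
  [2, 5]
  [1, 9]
λ(A) = 2

Enumerate directed cycles and compute their means (weight / length). Sample:
  cycle 0 → 0: weight = 2, length = 1, mean = 2/1 ≈ 2.000
  cycle 1 → 1: weight = 9, length = 1, mean = 9/1 ≈ 9.000
  cycle 0 → 1 → 0: weight = 6, length = 2, mean = 6/2 ≈ 3.000
  cycle 1 → 0 → 1: weight = 6, length = 2, mean = 6/2 ≈ 3.000
Minimum mean = 2.000, attained e.g. along the cycle 0 → 0 with weight 2 and length 1. So λ(A) = 2/1 = 2.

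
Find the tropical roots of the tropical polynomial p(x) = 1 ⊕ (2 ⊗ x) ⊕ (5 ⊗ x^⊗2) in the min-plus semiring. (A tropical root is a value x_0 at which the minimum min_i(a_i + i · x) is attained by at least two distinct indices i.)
Roots: {-3, -1}

Each tropical root is a break point of the lower envelope of the lines y = a_i + i · x (there are 3 lines, with slopes 0, 1, ..., 2). Only the lines that attain the minimum somewhere contribute to roots; other lines are dominated. Here the surviving (envelope) indices are i = 2, i = 1, i = 0.
Intersections between consecutive envelope lines give the roots: for adjacent envelope indices i < j the intersection is x = (a_i − a_j) / (j − i). Reading off the sorted break points: {-3, -1}.
Verification: at each break x_0, at least two indices attain the minimum of min_i(a_i + i · x_0).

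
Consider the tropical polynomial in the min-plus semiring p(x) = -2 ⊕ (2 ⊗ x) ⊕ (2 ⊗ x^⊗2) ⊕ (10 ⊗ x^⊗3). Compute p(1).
p(1) = -2

A tropical monomial a ⊗ x^⊗i evaluates to a + i · x. Evaluating each term at x = 1:
  Term 0 contributes -2 + 0 · 1 = -2
  Term 1 contributes 2 + 1 · 1 = 3
  Term 2 contributes 2 + 2 · 1 = 4
  Term 3 contributes 10 + 3 · 1 = 13
p(1) = ⊕ of these = min[-2, 3, 4, 13] = -2.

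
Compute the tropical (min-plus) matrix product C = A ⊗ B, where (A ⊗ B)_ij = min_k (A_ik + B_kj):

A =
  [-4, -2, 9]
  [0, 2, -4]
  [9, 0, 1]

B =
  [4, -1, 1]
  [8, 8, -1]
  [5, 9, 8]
A ⊗ B =
  [0, -5, -3]
  [1, -1, 1]
  [6, 8, -1]

Apply the min-plus product entry-by-entry:
  C[0][0] = min over k of (A[0][0] + B[0][0] = -4 + 4 = 0, A[0][1] + B[1][0] = -2 + 8 = 6, A[0][2] + B[2][0] = 9 + 5 = 14) = 0 (attained at k = 0)
  C[0][1] = min over k of (A[0][0] + B[0][1] = -4 + -1 = -5, A[0][1] + B[1][1] = -2 + 8 = 6, A[0][2] + B[2][1] = 9 + 9 = 18) = -5 (attained at k = 0)
  C[0][2] = min over k of (A[0][0] + B[0][2] = -4 + 1 = -3, A[0][1] + B[1][2] = -2 + -1 = -3, A[0][2] + B[2][2] = 9 + 8 = 17) = -3 (attained at k = 0)
  C[1][0] = min over k of (A[1][0] + B[0][0] = 0 + 4 = 4, A[1][1] + B[1][0] = 2 + 8 = 10, A[1][2] + B[2][0] = -4 + 5 = 1) = 1 (attained at k = 2)
  C[1][1] = min over k of (A[1][0] + B[0][1] = 0 + -1 = -1, A[1][1] + B[1][1] = 2 + 8 = 10, A[1][2] + B[2][1] = -4 + 9 = 5) = -1 (attained at k = 0)
  C[1][2] = min over k of (A[1][0] + B[0][2] = 0 + 1 = 1, A[1][1] + B[1][2] = 2 + -1 = 1, A[1][2] + B[2][2] = -4 + 8 = 4) = 1 (attained at k = 0)
  C[2][0] = min over k of (A[2][0] + B[0][0] = 9 + 4 = 13, A[2][1] + B[1][0] = 0 + 8 = 8, A[2][2] + B[2][0] = 1 + 5 = 6) = 6 (attained at k = 2)
  C[2][1] = min over k of (A[2][0] + B[0][1] = 9 + -1 = 8, A[2][1] + B[1][1] = 0 + 8 = 8, A[2][2] + B[2][1] = 1 + 9 = 10) = 8 (attained at k = 0)
  C[2][2] = min over k of (A[2][0] + B[0][2] = 9 + 1 = 10, A[2][1] + B[1][2] = 0 + -1 = -1, A[2][2] + B[2][2] = 1 + 8 = 9) = -1 (attained at k = 1)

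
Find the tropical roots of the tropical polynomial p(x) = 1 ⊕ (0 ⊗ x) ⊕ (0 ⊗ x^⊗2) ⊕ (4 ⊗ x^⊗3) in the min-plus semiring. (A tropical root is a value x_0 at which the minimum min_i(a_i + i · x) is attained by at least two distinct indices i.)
Roots: {-4, 0, 1}

Each tropical root is a break point of the lower envelope of the lines y = a_i + i · x (there are 4 lines, with slopes 0, 1, ..., 3). Only the lines that attain the minimum somewhere contribute to roots; other lines are dominated. Here the surviving (envelope) indices are i = 3, i = 2, i = 1, i = 0.
Intersections between consecutive envelope lines give the roots: for adjacent envelope indices i < j the intersection is x = (a_i − a_j) / (j − i). Reading off the sorted break points: {-4, 0, 1}.
Verification: at each break x_0, at least two indices attain the minimum of min_i(a_i + i · x_0).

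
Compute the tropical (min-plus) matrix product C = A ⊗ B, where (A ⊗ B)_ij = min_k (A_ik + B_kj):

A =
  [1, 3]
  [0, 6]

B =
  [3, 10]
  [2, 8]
A ⊗ B =
  [4, 11]
  [3, 10]

Apply the min-plus product entry-by-entry:
  C[0][0] = min over k of (A[0][0] + B[0][0] = 1 + 3 = 4, A[0][1] + B[1][0] = 3 + 2 = 5) = 4 (attained at k = 0)
  C[0][1] = min over k of (A[0][0] + B[0][1] = 1 + 10 = 11, A[0][1] + B[1][1] = 3 + 8 = 11) = 11 (attained at k = 0)
  C[1][0] = min over k of (A[1][0] + B[0][0] = 0 + 3 = 3, A[1][1] + B[1][0] = 6 + 2 = 8) = 3 (attained at k = 0)
  C[1][1] = min over k of (A[1][0] + B[0][1] = 0 + 10 = 10, A[1][1] + B[1][1] = 6 + 8 = 14) = 10 (attained at k = 0)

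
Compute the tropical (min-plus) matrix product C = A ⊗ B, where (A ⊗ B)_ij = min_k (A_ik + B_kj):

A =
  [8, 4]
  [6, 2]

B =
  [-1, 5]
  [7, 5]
A ⊗ B =
  [7, 9]
  [5, 7]

Apply the min-plus product entry-by-entry:
  C[0][0] = min over k of (A[0][0] + B[0][0] = 8 + -1 = 7, A[0][1] + B[1][0] = 4 + 7 = 11) = 7 (attained at k = 0)
  C[0][1] = min over k of (A[0][0] + B[0][1] = 8 + 5 = 13, A[0][1] + B[1][1] = 4 + 5 = 9) = 9 (attained at k = 1)
  C[1][0] = min over k of (A[1][0] + B[0][0] = 6 + -1 = 5, A[1][1] + B[1][0] = 2 + 7 = 9) = 5 (attained at k = 0)
  C[1][1] = min over k of (A[1][0] + B[0][1] = 6 + 5 = 11, A[1][1] + B[1][1] = 2 + 5 = 7) = 7 (attained at k = 1)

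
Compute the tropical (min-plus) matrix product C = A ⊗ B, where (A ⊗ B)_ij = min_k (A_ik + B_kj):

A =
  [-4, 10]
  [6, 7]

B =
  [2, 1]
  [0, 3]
A ⊗ B =
  [-2, -3]
  [7, 7]

Apply the min-plus product entry-by-entry:
  C[0][0] = min over k of (A[0][0] + B[0][0] = -4 + 2 = -2, A[0][1] + B[1][0] = 10 + 0 = 10) = -2 (attained at k = 0)
  C[0][1] = min over k of (A[0][0] + B[0][1] = -4 + 1 = -3, A[0][1] + B[1][1] = 10 + 3 = 13) = -3 (attained at k = 0)
  C[1][0] = min over k of (A[1][0] + B[0][0] = 6 + 2 = 8, A[1][1] + B[1][0] = 7 + 0 = 7) = 7 (attained at k = 1)
  C[1][1] = min over k of (A[1][0] + B[0][1] = 6 + 1 = 7, A[1][1] + B[1][1] = 7 + 3 = 10) = 7 (attained at k = 0)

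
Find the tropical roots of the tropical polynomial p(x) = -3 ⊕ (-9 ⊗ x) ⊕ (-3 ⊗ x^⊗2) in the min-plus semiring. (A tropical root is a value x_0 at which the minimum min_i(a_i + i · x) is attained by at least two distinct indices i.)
Roots: {-6, 6}

Each tropical root is a break point of the lower envelope of the lines y = a_i + i · x (there are 3 lines, with slopes 0, 1, ..., 2). Only the lines that attain the minimum somewhere contribute to roots; other lines are dominated. Here the surviving (envelope) indices are i = 2, i = 1, i = 0.
Intersections between consecutive envelope lines give the roots: for adjacent envelope indices i < j the intersection is x = (a_i − a_j) / (j − i). Reading off the sorted break points: {-6, 6}.
Verification: at each break x_0, at least two indices attain the minimum of min_i(a_i + i · x_0).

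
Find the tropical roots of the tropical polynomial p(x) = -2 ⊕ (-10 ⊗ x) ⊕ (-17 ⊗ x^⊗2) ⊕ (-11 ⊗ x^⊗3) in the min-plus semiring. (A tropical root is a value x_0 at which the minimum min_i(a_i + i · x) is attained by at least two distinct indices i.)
Roots: {-6, 7, 8}

Each tropical root is a break point of the lower envelope of the lines y = a_i + i · x (there are 4 lines, with slopes 0, 1, ..., 3). Only the lines that attain the minimum somewhere contribute to roots; other lines are dominated. Here the surviving (envelope) indices are i = 3, i = 2, i = 1, i = 0.
Intersections between consecutive envelope lines give the roots: for adjacent envelope indices i < j the intersection is x = (a_i − a_j) / (j − i). Reading off the sorted break points: {-6, 7, 8}.
Verification: at each break x_0, at least two indices attain the minimum of min_i(a_i + i · x_0).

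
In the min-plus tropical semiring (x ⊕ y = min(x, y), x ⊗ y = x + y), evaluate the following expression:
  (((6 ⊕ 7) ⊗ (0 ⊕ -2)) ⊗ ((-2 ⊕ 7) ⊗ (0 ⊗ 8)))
(((6 ⊕ 7) ⊗ (0 ⊕ -2)) ⊗ ((-2 ⊕ 7) ⊗ (0 ⊗ 8))) = 10

Expand innermost to outermost. Recall ⊕ takes the minimum of its arguments and ⊗ takes their sum. Working out the expression (((6 ⊕ 7) ⊗ (0 ⊕ -2)) ⊗ ((-2 ⊕ 7) ⊗ (0 ⊗ 8))) gives 10.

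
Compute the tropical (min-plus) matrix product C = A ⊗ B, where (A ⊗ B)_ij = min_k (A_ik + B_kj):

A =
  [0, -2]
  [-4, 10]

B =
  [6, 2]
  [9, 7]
A ⊗ B =
  [6, 2]
  [2, -2]

Apply the min-plus product entry-by-entry:
  C[0][0] = min over k of (A[0][0] + B[0][0] = 0 + 6 = 6, A[0][1] + B[1][0] = -2 + 9 = 7) = 6 (attained at k = 0)
  C[0][1] = min over k of (A[0][0] + B[0][1] = 0 + 2 = 2, A[0][1] + B[1][1] = -2 + 7 = 5) = 2 (attained at k = 0)
  C[1][0] = min over k of (A[1][0] + B[0][0] = -4 + 6 = 2, A[1][1] + B[1][0] = 10 + 9 = 19) = 2 (attained at k = 0)
  C[1][1] = min over k of (A[1][0] + B[0][1] = -4 + 2 = -2, A[1][1] + B[1][1] = 10 + 7 = 17) = -2 (attained at k = 0)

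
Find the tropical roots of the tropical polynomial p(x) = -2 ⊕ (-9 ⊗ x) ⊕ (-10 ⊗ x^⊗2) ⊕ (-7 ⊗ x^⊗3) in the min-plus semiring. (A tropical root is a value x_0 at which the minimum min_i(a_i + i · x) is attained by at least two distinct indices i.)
Roots: {-3, 1, 7}

Each tropical root is a break point of the lower envelope of the lines y = a_i + i · x (there are 4 lines, with slopes 0, 1, ..., 3). Only the lines that attain the minimum somewhere contribute to roots; other lines are dominated. Here the surviving (envelope) indices are i = 3, i = 2, i = 1, i = 0.
Intersections between consecutive envelope lines give the roots: for adjacent envelope indices i < j the intersection is x = (a_i − a_j) / (j − i). Reading off the sorted break points: {-3, 1, 7}.
Verification: at each break x_0, at least two indices attain the minimum of min_i(a_i + i · x_0).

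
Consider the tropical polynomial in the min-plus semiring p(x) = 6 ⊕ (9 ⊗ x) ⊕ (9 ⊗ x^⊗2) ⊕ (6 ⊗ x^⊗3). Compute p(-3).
p(-3) = -3

A tropical monomial a ⊗ x^⊗i evaluates to a + i · x. Evaluating each term at x = -3:
  Term 0 contributes 6 + 0 · -3 = 6
  Term 1 contributes 9 + 1 · -3 = 6
  Term 2 contributes 9 + 2 · -3 = 3
  Term 3 contributes 6 + 3 · -3 = -3
p(-3) = ⊕ of these = min[6, 6, 3, -3] = -3.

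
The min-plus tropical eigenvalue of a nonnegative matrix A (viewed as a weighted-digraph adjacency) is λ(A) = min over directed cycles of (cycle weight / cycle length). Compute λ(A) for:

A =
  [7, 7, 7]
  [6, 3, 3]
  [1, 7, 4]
λ(A) = 3

Enumerate directed cycles and compute their means (weight / length). Sample:
  cycle 0 → 0: weight = 7, length = 1, mean = 7/1 ≈ 7.000
  cycle 1 → 1: weight = 3, length = 1, mean = 3/1 ≈ 3.000
  cycle 2 → 2: weight = 4, length = 1, mean = 4/1 ≈ 4.000
  cycle 0 → 1 → 0: weight = 13, length = 2, mean = 13/2 ≈ 6.500
  cycle 0 → 2 → 0: weight = 8, length = 2, mean = 8/2 ≈ 4.000
  cycle 1 → 0 → 1: weight = 13, length = 2, mean = 13/2 ≈ 6.500
Minimum mean = 3.000, attained e.g. along the cycle 1 → 1 with weight 3 and length 1. So λ(A) = 3/1 = 3.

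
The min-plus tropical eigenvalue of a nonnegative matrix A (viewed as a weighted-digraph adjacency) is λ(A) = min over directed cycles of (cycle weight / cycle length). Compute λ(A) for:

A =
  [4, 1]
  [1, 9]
λ(A) = 1

Enumerate directed cycles and compute their means (weight / length). Sample:
  cycle 0 → 0: weight = 4, length = 1, mean = 4/1 ≈ 4.000
  cycle 1 → 1: weight = 9, length = 1, mean = 9/1 ≈ 9.000
  cycle 0 → 1 → 0: weight = 2, length = 2, mean = 2/2 ≈ 1.000
  cycle 1 → 0 → 1: weight = 2, length = 2, mean = 2/2 ≈ 1.000
Minimum mean = 1.000, attained e.g. along the cycle 0 → 1 → 0 with weight 2 and length 2. So λ(A) = 2/2 = 1.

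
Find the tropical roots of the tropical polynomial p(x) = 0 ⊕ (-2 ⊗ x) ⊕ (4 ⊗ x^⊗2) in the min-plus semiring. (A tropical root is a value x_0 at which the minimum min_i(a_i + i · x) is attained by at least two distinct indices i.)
Roots: {-6, 2}

Each tropical root is a break point of the lower envelope of the lines y = a_i + i · x (there are 3 lines, with slopes 0, 1, ..., 2). Only the lines that attain the minimum somewhere contribute to roots; other lines are dominated. Here the surviving (envelope) indices are i = 2, i = 1, i = 0.
Intersections between consecutive envelope lines give the roots: for adjacent envelope indices i < j the intersection is x = (a_i − a_j) / (j − i). Reading off the sorted break points: {-6, 2}.
Verification: at each break x_0, at least two indices attain the minimum of min_i(a_i + i · x_0).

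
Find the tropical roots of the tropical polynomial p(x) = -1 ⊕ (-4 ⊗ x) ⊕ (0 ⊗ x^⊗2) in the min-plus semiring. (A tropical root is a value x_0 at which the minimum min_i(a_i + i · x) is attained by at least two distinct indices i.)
Roots: {-4, 3}

Each tropical root is a break point of the lower envelope of the lines y = a_i + i · x (there are 3 lines, with slopes 0, 1, ..., 2). Only the lines that attain the minimum somewhere contribute to roots; other lines are dominated. Here the surviving (envelope) indices are i = 2, i = 1, i = 0.
Intersections between consecutive envelope lines give the roots: for adjacent envelope indices i < j the intersection is x = (a_i − a_j) / (j − i). Reading off the sorted break points: {-4, 3}.
Verification: at each break x_0, at least two indices attain the minimum of min_i(a_i + i · x_0).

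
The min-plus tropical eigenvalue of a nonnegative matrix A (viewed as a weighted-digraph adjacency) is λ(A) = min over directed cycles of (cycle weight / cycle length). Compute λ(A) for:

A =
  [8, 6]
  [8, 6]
λ(A) = 6

Enumerate directed cycles and compute their means (weight / length). Sample:
  cycle 0 → 0: weight = 8, length = 1, mean = 8/1 ≈ 8.000
  cycle 1 → 1: weight = 6, length = 1, mean = 6/1 ≈ 6.000
  cycle 0 → 1 → 0: weight = 14, length = 2, mean = 14/2 ≈ 7.000
  cycle 1 → 0 → 1: weight = 14, length = 2, mean = 14/2 ≈ 7.000
Minimum mean = 6.000, attained e.g. along the cycle 1 → 1 with weight 6 and length 1. So λ(A) = 6/1 = 6.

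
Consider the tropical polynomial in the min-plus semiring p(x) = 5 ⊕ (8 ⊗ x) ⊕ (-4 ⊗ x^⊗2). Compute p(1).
p(1) = -2

A tropical monomial a ⊗ x^⊗i evaluates to a + i · x. Evaluating each term at x = 1:
  Term 0 contributes 5 + 0 · 1 = 5
  Term 1 contributes 8 + 1 · 1 = 9
  Term 2 contributes -4 + 2 · 1 = -2
p(1) = ⊕ of these = min[5, 9, -2] = -2.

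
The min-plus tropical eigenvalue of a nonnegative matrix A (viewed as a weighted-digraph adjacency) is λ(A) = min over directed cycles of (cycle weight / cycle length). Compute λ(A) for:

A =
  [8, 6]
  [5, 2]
λ(A) = 2

Enumerate directed cycles and compute their means (weight / length). Sample:
  cycle 0 → 0: weight = 8, length = 1, mean = 8/1 ≈ 8.000
  cycle 1 → 1: weight = 2, length = 1, mean = 2/1 ≈ 2.000
  cycle 0 → 1 → 0: weight = 11, length = 2, mean = 11/2 ≈ 5.500
  cycle 1 → 0 → 1: weight = 11, length = 2, mean = 11/2 ≈ 5.500
Minimum mean = 2.000, attained e.g. along the cycle 1 → 1 with weight 2 and length 1. So λ(A) = 2/1 = 2.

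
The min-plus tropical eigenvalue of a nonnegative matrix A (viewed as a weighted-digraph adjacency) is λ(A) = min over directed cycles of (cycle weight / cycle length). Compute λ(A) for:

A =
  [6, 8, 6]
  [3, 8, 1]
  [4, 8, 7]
λ(A) = 13/3

Enumerate directed cycles and compute their means (weight / length). Sample:
  cycle 0 → 0: weight = 6, length = 1, mean = 6/1 ≈ 6.000
  cycle 1 → 1: weight = 8, length = 1, mean = 8/1 ≈ 8.000
  cycle 2 → 2: weight = 7, length = 1, mean = 7/1 ≈ 7.000
  cycle 0 → 1 → 0: weight = 11, length = 2, mean = 11/2 ≈ 5.500
  cycle 0 → 2 → 0: weight = 10, length = 2, mean = 10/2 ≈ 5.000
  cycle 1 → 0 → 1: weight = 11, length = 2, mean = 11/2 ≈ 5.500
Minimum mean = 4.333, attained e.g. along the cycle 0 → 1 → 2 → 0 with weight 13 and length 3. So λ(A) = 13/3 = 13/3.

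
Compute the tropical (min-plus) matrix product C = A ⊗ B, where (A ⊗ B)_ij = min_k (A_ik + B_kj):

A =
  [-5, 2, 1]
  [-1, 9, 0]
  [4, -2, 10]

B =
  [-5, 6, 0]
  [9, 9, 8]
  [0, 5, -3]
A ⊗ B =
  [-10, 1, -5]
  [-6, 5, -3]
  [-1, 7, 4]

Apply the min-plus product entry-by-entry:
  C[0][0] = min over k of (A[0][0] + B[0][0] = -5 + -5 = -10, A[0][1] + B[1][0] = 2 + 9 = 11, A[0][2] + B[2][0] = 1 + 0 = 1) = -10 (attained at k = 0)
  C[0][1] = min over k of (A[0][0] + B[0][1] = -5 + 6 = 1, A[0][1] + B[1][1] = 2 + 9 = 11, A[0][2] + B[2][1] = 1 + 5 = 6) = 1 (attained at k = 0)
  C[0][2] = min over k of (A[0][0] + B[0][2] = -5 + 0 = -5, A[0][1] + B[1][2] = 2 + 8 = 10, A[0][2] + B[2][2] = 1 + -3 = -2) = -5 (attained at k = 0)
  C[1][0] = min over k of (A[1][0] + B[0][0] = -1 + -5 = -6, A[1][1] + B[1][0] = 9 + 9 = 18, A[1][2] + B[2][0] = 0 + 0 = 0) = -6 (attained at k = 0)
  C[1][1] = min over k of (A[1][0] + B[0][1] = -1 + 6 = 5, A[1][1] + B[1][1] = 9 + 9 = 18, A[1][2] + B[2][1] = 0 + 5 = 5) = 5 (attained at k = 0)
  C[1][2] = min over k of (A[1][0] + B[0][2] = -1 + 0 = -1, A[1][1] + B[1][2] = 9 + 8 = 17, A[1][2] + B[2][2] = 0 + -3 = -3) = -3 (attained at k = 2)
  C[2][0] = min over k of (A[2][0] + B[0][0] = 4 + -5 = -1, A[2][1] + B[1][0] = -2 + 9 = 7, A[2][2] + B[2][0] = 10 + 0 = 10) = -1 (attained at k = 0)
  C[2][1] = min over k of (A[2][0] + B[0][1] = 4 + 6 = 10, A[2][1] + B[1][1] = -2 + 9 = 7, A[2][2] + B[2][1] = 10 + 5 = 15) = 7 (attained at k = 1)
  C[2][2] = min over k of (A[2][0] + B[0][2] = 4 + 0 = 4, A[2][1] + B[1][2] = -2 + 8 = 6, A[2][2] + B[2][2] = 10 + -3 = 7) = 4 (attained at k = 0)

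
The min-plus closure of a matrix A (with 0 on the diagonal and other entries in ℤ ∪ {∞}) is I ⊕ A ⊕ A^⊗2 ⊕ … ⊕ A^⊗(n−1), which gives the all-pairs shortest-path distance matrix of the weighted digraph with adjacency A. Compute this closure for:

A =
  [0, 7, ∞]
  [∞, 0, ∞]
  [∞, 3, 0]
Closure =
  [0, 7, ∞]
  [∞, 0, ∞]
  [∞, 3, 0]

This is the Floyd-Warshall all-pairs shortest-path computation. For each intermediate vertex k = 0, 1, …, 2, update dist[i][j] ← min(dist[i][j], dist[i][k] + dist[k][j]). The final matrix gives, for each (i, j), the minimum total weight of any directed path from i to j (possibly empty when i = j).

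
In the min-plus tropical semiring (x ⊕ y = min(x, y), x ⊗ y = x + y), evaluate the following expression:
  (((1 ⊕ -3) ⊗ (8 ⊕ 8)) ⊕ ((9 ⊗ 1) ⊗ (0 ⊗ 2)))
(((1 ⊕ -3) ⊗ (8 ⊕ 8)) ⊕ ((9 ⊗ 1) ⊗ (0 ⊗ 2))) = 5

Expand innermost to outermost. Recall ⊕ takes the minimum of its arguments and ⊗ takes their sum. Working out the expression (((1 ⊕ -3) ⊗ (8 ⊕ 8)) ⊕ ((9 ⊗ 1) ⊗ (0 ⊗ 2))) gives 5.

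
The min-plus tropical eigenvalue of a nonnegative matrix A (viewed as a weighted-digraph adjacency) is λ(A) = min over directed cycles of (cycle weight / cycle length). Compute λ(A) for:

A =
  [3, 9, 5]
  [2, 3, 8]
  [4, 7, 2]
λ(A) = 2

Enumerate directed cycles and compute their means (weight / length). Sample:
  cycle 0 → 0: weight = 3, length = 1, mean = 3/1 ≈ 3.000
  cycle 1 → 1: weight = 3, length = 1, mean = 3/1 ≈ 3.000
  cycle 2 → 2: weight = 2, length = 1, mean = 2/1 ≈ 2.000
  cycle 0 → 1 → 0: weight = 11, length = 2, mean = 11/2 ≈ 5.500
  cycle 0 → 2 → 0: weight = 9, length = 2, mean = 9/2 ≈ 4.500
  cycle 1 → 0 → 1: weight = 11, length = 2, mean = 11/2 ≈ 5.500
Minimum mean = 2.000, attained e.g. along the cycle 2 → 2 with weight 2 and length 1. So λ(A) = 2/1 = 2.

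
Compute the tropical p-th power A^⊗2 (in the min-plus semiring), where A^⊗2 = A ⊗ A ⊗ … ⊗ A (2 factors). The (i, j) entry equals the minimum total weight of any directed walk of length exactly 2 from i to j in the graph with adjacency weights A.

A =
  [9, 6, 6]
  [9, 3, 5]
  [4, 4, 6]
A^⊗2 =
  [10, 9, 11]
  [9, 6, 8]
  [10, 7, 9]

Each entry (A^⊗2)_ij equals the minimum over all length-2 walks i = v_0 → v_1 → … → v_2 = j of Σ_t A[v_t][v_{t+1}]. For example, for (i, j) = (0, 2) we minimise over 3 possible intermediate vertex sequences; the minimum is 11, attained along the walk 0 → 1 → 2.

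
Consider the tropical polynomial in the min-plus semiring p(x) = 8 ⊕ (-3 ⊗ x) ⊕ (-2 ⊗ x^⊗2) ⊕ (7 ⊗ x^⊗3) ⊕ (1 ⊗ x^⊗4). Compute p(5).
p(5) = 2

A tropical monomial a ⊗ x^⊗i evaluates to a + i · x. Evaluating each term at x = 5:
  Term 0 contributes 8 + 0 · 5 = 8
  Term 1 contributes -3 + 1 · 5 = 2
  Term 2 contributes -2 + 2 · 5 = 8
  Term 3 contributes 7 + 3 · 5 = 22
  Term 4 contributes 1 + 4 · 5 = 21
p(5) = ⊕ of these = min[8, 2, 8, 22, 21] = 2.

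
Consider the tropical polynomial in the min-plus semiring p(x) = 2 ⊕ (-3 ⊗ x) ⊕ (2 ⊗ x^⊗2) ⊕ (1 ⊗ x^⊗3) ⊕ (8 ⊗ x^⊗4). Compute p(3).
p(3) = 0

A tropical monomial a ⊗ x^⊗i evaluates to a + i · x. Evaluating each term at x = 3:
  Term 0 contributes 2 + 0 · 3 = 2
  Term 1 contributes -3 + 1 · 3 = 0
  Term 2 contributes 2 + 2 · 3 = 8
  Term 3 contributes 1 + 3 · 3 = 10
  Term 4 contributes 8 + 4 · 3 = 20
p(3) = ⊕ of these = min[2, 0, 8, 10, 20] = 0.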